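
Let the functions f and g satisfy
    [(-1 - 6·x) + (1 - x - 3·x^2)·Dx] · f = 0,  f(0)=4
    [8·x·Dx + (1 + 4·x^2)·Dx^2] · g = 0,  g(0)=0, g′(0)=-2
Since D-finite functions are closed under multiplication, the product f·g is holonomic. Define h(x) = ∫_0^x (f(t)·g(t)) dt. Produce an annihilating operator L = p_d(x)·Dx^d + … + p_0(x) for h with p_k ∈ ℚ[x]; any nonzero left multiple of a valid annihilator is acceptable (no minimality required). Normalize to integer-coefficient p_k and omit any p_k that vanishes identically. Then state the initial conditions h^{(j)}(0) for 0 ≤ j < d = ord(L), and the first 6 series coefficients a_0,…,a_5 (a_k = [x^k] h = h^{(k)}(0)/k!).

f: a_k = 4, 4, 16, 28, 76, 160, …
g: a_k = 0, -2, 0, 8/3, 0, -32/5, …
Product ⇒ symmetric product L₀, ord ≤ 2.
∫: right-multiply L₀ by Dx.
L = (6 + 8·x + 72·x^2)·Dx + (2 + 4·x + 16·x^2 + 72·x^3)·Dx^2 + (-1 + x - x^2 + 4·x^3 + 12·x^4)·Dx^3  (order 3).
h: a_k = 0, 0, -4, -8/3, -16/3, -136/15, …
ICs: h(0) = 0, h′(0) = 0, h′′(0) = -8.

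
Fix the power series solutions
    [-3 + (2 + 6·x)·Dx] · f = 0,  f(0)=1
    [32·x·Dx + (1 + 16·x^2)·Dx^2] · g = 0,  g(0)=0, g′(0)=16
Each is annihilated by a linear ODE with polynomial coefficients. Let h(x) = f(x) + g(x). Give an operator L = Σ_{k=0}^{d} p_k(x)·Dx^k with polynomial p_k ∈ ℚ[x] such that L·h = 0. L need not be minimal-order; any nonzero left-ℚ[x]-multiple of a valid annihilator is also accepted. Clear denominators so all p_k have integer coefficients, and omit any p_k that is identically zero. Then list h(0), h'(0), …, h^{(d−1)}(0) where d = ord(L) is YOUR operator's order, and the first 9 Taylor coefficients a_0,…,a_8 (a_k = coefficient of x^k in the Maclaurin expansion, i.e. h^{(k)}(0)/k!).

f: a_k = 1, 3/2, -9/8, 27/16, -405/128, 1701/256, -15309/1024, 72171/2048, -2814669/32768, …
g: a_k = 0, 16, 0, -256/3, 0, 4096/5, 0, -65536/7, 0, …
h₀=f+g: left-lcm gives L₀, ord ≤ 3.
L = (-192 - 1440·x + 9216·x^2 + 13824·x^3)·Dx + (-155 - 768·x + 4128·x^2 + 36864·x^3 + 48384·x^4)·Dx^2 + (-6 + 110·x + 576·x^2 + 2624·x^3 + 10752·x^4 + 13824·x^5)·Dx^3  (order 3).
h: a_k = 1, 35/2, -9/8, -4015/48, -405/128, 1057081/1280, -15309/1024, -133712531/14336, -2814669/32768, …
ICs: h(0) = 1, h′(0) = 35/2, h′′(0) = -9/4.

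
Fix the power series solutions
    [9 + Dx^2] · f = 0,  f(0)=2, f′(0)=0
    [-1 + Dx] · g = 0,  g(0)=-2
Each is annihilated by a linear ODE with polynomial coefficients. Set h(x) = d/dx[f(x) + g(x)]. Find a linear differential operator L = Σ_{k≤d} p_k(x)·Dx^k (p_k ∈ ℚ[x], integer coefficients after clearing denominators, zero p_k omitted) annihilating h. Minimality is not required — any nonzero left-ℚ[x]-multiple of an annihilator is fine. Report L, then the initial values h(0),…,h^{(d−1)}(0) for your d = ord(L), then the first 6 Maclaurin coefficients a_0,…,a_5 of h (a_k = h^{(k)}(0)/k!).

L = 9 - 9·Dx + Dx^2 - Dx^3  (order 3).
h: a_k = -2, -20, -1, 80/3, -1/12, -73/6, …
ICs: h(0) = -2, h′(0) = -20, h′′(0) = -2.

f: a_k = 2, 0, -9, 0, 27/4, 0, …
g: a_k = -2, -2, -1, -1/3, -1/12, -1/60, …
f+g: L₀ = lclm(L_f,L_g), ord ≤ 2+1.
h₀' ⇒ L via d/dx closure of L₀.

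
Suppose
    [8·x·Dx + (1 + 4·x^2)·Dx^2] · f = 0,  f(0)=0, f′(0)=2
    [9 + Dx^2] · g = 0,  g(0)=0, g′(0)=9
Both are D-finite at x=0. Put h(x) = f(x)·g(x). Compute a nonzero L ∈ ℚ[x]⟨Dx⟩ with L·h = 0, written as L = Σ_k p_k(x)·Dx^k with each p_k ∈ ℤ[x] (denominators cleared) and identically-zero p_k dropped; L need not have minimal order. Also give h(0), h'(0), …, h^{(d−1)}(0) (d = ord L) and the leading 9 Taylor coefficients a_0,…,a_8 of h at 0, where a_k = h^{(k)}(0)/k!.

f: a_k = 0, 2, 0, -8/3, 0, 32/5, 0, -128/7, 0, …
g: a_k = 0, 9, 0, -27/2, 0, 243/40, 0, -729/560, 0, …
f·g: L₀ = L_f ⊗_s L_g, ord ≤ 2·2.
L = (2925 + 31536·x^2 + 95904·x^4 + 186624·x^6 + 186624·x^8) + (2448·x + 20160·x^3 + 62208·x^5 + 82944·x^7)·Dx + (442 + 5088·x^2 + 19008·x^4 + 41472·x^6 + 41472·x^8)·Dx^2 + (272·x + 2240·x^3 + 6912·x^5 + 9216·x^7)·Dx^3 + (13 + 176·x^2 + 928·x^4 + 2304·x^6 + 2304·x^8)·Dx^4  (order 4).
h: a_k = 0, 0, 18, 0, -51, 0, 423/4, 0, -10791/40, …
ICs: h(0) = 0, h′(0) = 0, h′′(0) = 36, h′′′(0) = 0.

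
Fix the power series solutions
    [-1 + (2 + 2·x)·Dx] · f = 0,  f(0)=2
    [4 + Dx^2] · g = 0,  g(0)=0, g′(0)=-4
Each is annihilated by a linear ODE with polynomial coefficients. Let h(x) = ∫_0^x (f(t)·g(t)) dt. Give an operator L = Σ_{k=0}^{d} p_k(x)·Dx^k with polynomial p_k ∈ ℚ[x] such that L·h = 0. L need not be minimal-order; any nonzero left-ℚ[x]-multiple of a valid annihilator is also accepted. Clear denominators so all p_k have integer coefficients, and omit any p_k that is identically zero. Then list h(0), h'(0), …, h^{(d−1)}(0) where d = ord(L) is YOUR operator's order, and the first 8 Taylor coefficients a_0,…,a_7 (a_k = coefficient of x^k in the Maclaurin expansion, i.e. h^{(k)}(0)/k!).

f: a_k = 2, 1, -1/4, 1/8, -5/64, 7/128, -21/512, 33/1024, …
g: a_k = 0, -4, 0, 8/3, 0, -8/15, 0, 16/315, …
h₀=f·g: eliminate ⇒ L₀, order ≤ 1·2.
h=∫₀ˣh₀: take L = L₀·Dx.
L = (19 + 32·x + 16·x^2)·Dx + (-4 - 4·x)·Dx^2 + (4 + 8·x + 4·x^2)·Dx^3  (order 3).
h: a_k = 0, 0, -4, -4/3, 19/12, 13/30, -341/1440, -67/1120, …
ICs: h(0) = 0, h′(0) = 0, h′′(0) = -8.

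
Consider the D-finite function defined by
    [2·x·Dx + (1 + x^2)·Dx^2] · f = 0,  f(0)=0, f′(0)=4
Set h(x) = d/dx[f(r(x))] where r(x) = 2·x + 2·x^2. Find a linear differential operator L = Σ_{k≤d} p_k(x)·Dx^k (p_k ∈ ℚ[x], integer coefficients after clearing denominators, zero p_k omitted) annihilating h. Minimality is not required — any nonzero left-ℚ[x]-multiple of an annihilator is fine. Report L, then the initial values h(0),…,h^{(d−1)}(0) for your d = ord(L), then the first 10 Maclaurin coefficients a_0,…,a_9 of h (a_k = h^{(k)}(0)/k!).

f: a_k = 0, 4, 0, -4/3, 0, 4/5, 0, -4/7, 0, 4/9, …
Change of var in L_f (x↦r) gives L₀.
Differentiate: ansatz ord ≤ ord L₀ ⇒ L.
L = (-2 + 8·x + 32·x^2 + 48·x^3 + 24·x^4) + (1 + 2·x + 4·x^2 + 16·x^3 + 20·x^4 + 8·x^5)·Dx  (order 1).
h: a_k = 8, 16, -32, -128, -32, 704, 1280, -2048, -10624, -4864, …
ICs: h(0) = 8.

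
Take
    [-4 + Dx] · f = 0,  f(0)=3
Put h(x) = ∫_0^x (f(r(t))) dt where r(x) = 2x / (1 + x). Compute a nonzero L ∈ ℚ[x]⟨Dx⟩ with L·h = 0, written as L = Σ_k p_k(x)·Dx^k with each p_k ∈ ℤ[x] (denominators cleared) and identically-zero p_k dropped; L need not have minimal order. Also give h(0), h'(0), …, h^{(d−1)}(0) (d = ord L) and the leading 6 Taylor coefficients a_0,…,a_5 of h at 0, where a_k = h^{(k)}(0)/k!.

f: a_k = 3, 12, 24, 32, 32, 128/5, …
Change of var in L_f (x↦r) gives L₀.
Integrate: L := L₀·Dx.
L = -8·Dx + (1 + 2·x + x^2)·Dx^2  (order 2).
h: a_k = 0, 3, 12, 24, 22, 8/5, …
ICs: h(0) = 0, h′(0) = 3.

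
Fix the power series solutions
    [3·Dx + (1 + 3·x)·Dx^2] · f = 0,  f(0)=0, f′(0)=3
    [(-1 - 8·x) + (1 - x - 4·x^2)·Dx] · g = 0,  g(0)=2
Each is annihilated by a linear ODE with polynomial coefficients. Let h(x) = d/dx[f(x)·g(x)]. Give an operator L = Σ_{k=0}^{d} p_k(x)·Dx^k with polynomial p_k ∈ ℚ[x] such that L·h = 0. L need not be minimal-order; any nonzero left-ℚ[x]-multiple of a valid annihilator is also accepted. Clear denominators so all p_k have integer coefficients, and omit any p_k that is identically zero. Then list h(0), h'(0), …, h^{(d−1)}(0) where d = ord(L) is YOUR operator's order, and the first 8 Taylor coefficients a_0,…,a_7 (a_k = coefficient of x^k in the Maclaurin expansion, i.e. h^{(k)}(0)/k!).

L = (444 + 2376·x + 5184·x^2) + (15 + 381·x + 2592·x^2 + 4032·x^3)·Dx + (-11 - 70·x - 19·x^2 + 468·x^3 + 576·x^4)·Dx^2  (order 2).
h: a_k = 6, -6, 117, -54, 2397/2, -1719/5, 21369/2, -96066/35, …
ICs: h(0) = 6, h′(0) = -6.

f: a_k = 0, 3, -9/2, 9, -81/4, 243/5, -243/2, 2187/7, …
g: a_k = 2, 2, 10, 18, 58, 130, 362, 882, …
Product ⇒ symmetric product L₀, ord ≤ 2.
h₀' ⇒ L via d/dx closure of L₀.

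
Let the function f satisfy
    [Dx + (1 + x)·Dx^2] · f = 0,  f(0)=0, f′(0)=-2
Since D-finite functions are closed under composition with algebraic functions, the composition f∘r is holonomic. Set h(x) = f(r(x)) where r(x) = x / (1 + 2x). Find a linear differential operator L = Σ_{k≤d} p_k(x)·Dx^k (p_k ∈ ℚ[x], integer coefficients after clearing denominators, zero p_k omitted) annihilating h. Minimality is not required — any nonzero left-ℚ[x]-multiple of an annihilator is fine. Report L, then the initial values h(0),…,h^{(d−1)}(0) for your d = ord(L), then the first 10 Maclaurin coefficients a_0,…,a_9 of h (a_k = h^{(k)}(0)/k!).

f: a_k = 0, -2, 1, -2/3, 1/2, -2/5, 1/3, -2/7, 1/4, -2/9, …
h₀=f(r): pull back L_f along r ⇒ L₀.
L = (5 + 12·x)·Dx + (1 + 5·x + 6·x^2)·Dx^2  (order 2).
h: a_k = 0, -2, 5, -38/3, 65/2, -422/5, 665/3, -4118/7, 6305/4, -38342/9, …
ICs: h(0) = 0, h′(0) = -2.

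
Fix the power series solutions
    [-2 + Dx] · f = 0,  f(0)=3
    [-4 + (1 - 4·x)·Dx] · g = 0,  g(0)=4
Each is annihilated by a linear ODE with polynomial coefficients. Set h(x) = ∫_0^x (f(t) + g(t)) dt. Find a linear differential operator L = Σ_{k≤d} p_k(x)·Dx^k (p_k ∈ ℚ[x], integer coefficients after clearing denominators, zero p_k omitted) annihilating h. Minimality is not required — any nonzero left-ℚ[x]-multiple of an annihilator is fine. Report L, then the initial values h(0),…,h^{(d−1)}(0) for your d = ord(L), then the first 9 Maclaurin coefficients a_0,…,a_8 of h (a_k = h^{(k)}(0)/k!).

f: a_k = 3, 6, 6, 4, 2, 4/5, 4/15, 8/105, 2/105, …
g: a_k = 4, 16, 64, 256, 1024, 4096, 16384, 65536, 262144, …
L₀ := lclm(L_f,L_g); ord L₀ ≤ 1+1.
Integrate: L := L₀·Dx.
L = (24 + 32·x)·Dx + (-14 - 16·x + 32·x^2)·Dx^2 + (1 - 16·x^2)·Dx^3  (order 3).
h: a_k = 0, 7, 11, 70/3, 65, 1026/5, 3414/5, 245764/105, 860161/105, …
ICs: h(0) = 0, h′(0) = 7, h′′(0) = 22.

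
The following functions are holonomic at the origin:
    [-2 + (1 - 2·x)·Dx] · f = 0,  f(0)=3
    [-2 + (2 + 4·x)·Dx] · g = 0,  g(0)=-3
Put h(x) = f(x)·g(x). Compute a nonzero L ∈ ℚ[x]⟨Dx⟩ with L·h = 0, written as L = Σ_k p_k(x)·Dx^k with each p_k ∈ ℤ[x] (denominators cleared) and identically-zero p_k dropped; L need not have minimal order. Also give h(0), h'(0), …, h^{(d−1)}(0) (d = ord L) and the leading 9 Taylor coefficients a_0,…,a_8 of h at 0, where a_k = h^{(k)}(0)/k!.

f: a_k = 3, 6, 12, 24, 48, 96, 192, 384, 768, …
g: a_k = -3, -3, 3/2, -3/2, 15/8, -21/8, 63/16, -99/16, 1287/128, …
h₀=f·g: eliminate ⇒ L₀, order ≤ 1·1.
L = (3 + 2·x) + (-1 + 4·x^2)·Dx  (order 1).
h: a_k = -9, -27, -99/2, -207/2, -1611/8, -3285/8, -12951/16, -26199/16, -415323/128, …
ICs: h(0) = -9.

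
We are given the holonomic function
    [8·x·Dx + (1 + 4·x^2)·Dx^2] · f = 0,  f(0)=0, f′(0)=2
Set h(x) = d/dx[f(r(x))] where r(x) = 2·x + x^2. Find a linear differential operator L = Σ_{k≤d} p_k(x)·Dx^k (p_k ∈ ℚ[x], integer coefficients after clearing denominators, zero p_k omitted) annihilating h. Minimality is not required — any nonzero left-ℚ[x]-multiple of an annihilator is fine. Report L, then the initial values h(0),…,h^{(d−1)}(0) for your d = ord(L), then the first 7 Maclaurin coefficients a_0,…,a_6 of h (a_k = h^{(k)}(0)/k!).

L = (-1 + 32·x + 64·x^2 + 48·x^3 + 12·x^4) + (1 + x + 16·x^2 + 32·x^3 + 20·x^4 + 4·x^5)·Dx  (order 1).
h: a_k = 4, 4, -64, -128, 944, 3056, -12800, …
ICs: h(0) = 4.

f: a_k = 0, 2, 0, -8/3, 0, 32/5, 0, …
h₀=f(r): pull back L_f along r ⇒ L₀.
Derive L from L₀ (diff closure).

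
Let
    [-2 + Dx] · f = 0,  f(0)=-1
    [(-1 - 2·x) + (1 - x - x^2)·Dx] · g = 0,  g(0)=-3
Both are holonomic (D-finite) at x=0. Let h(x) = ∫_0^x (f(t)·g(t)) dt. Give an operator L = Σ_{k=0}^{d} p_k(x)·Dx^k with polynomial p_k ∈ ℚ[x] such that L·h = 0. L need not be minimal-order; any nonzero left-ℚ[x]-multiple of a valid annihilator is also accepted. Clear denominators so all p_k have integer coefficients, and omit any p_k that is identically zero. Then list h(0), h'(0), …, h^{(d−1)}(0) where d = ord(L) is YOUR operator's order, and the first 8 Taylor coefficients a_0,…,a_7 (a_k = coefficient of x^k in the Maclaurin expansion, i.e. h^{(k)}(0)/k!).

L = (3 - 2·x^2)·Dx + (-1 + x + x^2)·Dx^2  (order 2).
h: a_k = 0, 3, 9/2, 6, 31/4, 51/5, 69/5, 2011/105, …
ICs: h(0) = 0, h′(0) = 3.

f: a_k = -1, -2, -2, -4/3, -2/3, -4/15, -4/45, -8/315, …
g: a_k = -3, -3, -6, -9, -15, -24, -39, -63, …
f·g: L₀ = L_f ⊗_s L_g, ord ≤ 1·1.
h=∫₀ˣh₀: take L = L₀·Dx.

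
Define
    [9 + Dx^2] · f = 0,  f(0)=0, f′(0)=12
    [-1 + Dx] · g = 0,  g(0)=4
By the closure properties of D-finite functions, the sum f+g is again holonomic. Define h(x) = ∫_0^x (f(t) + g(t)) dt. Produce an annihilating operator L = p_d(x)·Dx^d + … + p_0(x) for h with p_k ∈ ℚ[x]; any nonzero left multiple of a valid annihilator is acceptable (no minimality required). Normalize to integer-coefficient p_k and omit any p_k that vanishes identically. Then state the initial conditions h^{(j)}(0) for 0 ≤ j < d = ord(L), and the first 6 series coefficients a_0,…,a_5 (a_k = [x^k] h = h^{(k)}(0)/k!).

L = -9·Dx + 9·Dx^2 - Dx^3 + Dx^4  (order 4).
h: a_k = 0, 4, 8, 2/3, -13/3, 1/30, …
ICs: h(0) = 0, h′(0) = 4, h′′(0) = 16, h′′′(0) = 4.

f: a_k = 0, 12, 0, -18, 0, 81/10, …
g: a_k = 4, 4, 2, 2/3, 1/6, 1/30, …
f+g: L₀ = lclm(L_f,L_g), ord ≤ 2+1.
Integrate: L := L₀·Dx.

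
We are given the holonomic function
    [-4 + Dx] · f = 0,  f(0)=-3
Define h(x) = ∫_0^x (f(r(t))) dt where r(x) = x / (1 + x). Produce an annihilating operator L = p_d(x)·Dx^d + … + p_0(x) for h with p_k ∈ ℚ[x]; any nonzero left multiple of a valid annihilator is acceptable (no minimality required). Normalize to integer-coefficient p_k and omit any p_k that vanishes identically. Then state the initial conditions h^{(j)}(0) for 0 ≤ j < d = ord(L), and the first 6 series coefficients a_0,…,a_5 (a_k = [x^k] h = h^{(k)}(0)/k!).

L = -4·Dx + (1 + 2·x + x^2)·Dx^2  (order 2).
h: a_k = 0, -3, -6, -4, 1, 4/5, …
ICs: h(0) = 0, h′(0) = -3.

f: a_k = -3, -12, -24, -32, -32, -128/5, …
L₀ from L_f via x↦r, Dx↦r'^{-1}Dx.
∫: right-multiply L₀ by Dx.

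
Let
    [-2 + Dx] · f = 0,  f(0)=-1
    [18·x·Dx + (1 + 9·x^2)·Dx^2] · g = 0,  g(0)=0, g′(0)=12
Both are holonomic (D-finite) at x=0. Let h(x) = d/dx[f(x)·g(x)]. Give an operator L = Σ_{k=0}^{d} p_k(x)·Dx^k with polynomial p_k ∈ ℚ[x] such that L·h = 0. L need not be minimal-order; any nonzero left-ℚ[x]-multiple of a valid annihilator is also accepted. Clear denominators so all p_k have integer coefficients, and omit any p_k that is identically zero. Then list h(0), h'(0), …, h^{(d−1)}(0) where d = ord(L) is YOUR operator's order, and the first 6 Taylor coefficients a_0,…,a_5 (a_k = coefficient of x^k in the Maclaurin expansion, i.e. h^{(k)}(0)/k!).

L = (-14 - 72·x + 558·x^2 - 648·x^3 + 324·x^4) + (5 + 54·x - 315·x^2 + 486·x^3 - 324·x^4)·Dx + (1 - 9·x + 18·x^2 - 81·x^3 + 81·x^4)·Dx^2  (order 2).
h: a_k = -12, -48, 36, 224, -652, -2064, …
ICs: h(0) = -12, h′(0) = -48.

f: a_k = -1, -2, -2, -4/3, -2/3, -4/15, …
g: a_k = 0, 12, 0, -36, 0, 972/5, …
f·g: L₀ = L_f ⊗_s L_g, ord ≤ 1·2.
h=h₀': d/dx-closure on L₀ ⇒ L.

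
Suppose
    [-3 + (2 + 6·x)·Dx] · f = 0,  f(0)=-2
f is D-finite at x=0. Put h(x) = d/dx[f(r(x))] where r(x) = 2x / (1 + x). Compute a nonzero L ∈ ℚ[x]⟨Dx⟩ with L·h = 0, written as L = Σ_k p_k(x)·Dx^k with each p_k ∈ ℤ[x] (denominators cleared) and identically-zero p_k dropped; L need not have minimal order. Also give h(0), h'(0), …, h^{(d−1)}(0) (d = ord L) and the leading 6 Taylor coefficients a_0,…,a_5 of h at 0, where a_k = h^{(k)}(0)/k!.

L = (-5 - 14·x) + (-1 - 8·x - 7·x^2)·Dx  (order 1).
h: a_k = -6, 30, -153, 861, -20685/4, 128961/4, …
ICs: h(0) = -6.

f: a_k = -2, -3, 9/4, -27/8, 405/64, -1701/128, …
f∘r: x↦r, Dx↦Dx/r' in L_f ⇒ L₀.
Differentiate: ansatz ord ≤ ord L₀ ⇒ L.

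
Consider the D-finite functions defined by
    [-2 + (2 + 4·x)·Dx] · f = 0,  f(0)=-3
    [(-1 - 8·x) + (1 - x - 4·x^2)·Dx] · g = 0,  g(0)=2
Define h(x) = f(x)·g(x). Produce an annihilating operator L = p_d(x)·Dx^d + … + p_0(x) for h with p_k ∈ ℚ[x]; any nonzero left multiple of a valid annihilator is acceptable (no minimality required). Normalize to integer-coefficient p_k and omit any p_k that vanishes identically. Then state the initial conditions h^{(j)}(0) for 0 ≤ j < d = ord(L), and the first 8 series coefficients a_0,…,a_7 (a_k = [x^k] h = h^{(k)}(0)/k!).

L = (2 + 9·x + 12·x^2) + (-1 - x + 6·x^2 + 8·x^3)·Dx  (order 1).
h: a_k = -6, -12, -33, -84, -849/4, -1107/2, -11157/8, -3621, …
ICs: h(0) = -6.

f: a_k = -3, -3, 3/2, -3/2, 15/8, -21/8, 63/16, -99/16, …
g: a_k = 2, 2, 10, 18, 58, 130, 362, 882, …
h₀=f·g: eliminate ⇒ L₀, order ≤ 1·1.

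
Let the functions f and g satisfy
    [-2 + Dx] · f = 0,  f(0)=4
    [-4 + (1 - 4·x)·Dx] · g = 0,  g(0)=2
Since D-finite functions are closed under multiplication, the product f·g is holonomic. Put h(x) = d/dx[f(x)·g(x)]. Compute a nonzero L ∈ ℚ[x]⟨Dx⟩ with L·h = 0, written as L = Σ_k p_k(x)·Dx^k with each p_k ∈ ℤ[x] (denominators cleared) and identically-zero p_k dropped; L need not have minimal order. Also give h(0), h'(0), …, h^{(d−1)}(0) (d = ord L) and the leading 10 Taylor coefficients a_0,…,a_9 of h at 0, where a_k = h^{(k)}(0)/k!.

L = (26 - 48·x + 32·x^2) + (-3 + 16·x - 16·x^2)·Dx  (order 1).
h: a_k = 48, 416, 2528, 13504, 202592/3, 4862272/15, 22690624/15, 2178300032/315, 9802350176/315, 130698002368/945, …
ICs: h(0) = 48.

f: a_k = 4, 8, 8, 16/3, 8/3, 16/15, 16/45, 32/315, 8/315, 16/2835, …
g: a_k = 2, 8, 32, 128, 512, 2048, 8192, 32768, 131072, 524288, …
L₀ := L_f ⊗_s L_g (sym. prod.), ord ≤ 1.
h=h₀': d/dx-closure on L₀ ⇒ L.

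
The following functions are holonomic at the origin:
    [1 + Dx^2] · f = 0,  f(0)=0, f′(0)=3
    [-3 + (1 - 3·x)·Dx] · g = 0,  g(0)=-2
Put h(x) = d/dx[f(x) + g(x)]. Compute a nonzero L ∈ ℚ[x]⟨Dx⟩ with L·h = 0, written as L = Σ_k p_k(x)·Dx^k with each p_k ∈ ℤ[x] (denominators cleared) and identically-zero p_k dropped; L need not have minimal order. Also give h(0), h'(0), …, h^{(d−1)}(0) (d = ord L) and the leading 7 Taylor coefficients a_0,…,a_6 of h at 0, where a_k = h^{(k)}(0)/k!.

f: a_k = 0, 3, 0, -1/2, 0, 1/40, 0, …
g: a_k = -2, -6, -18, -54, -162, -486, -1458, …
Weyl lclm of L_f,L_g ⇒ L₀ (ord ≤ 3).
h₀' ⇒ L via d/dx closure of L₀.
L = (654 - 36·x + 54·x^2) + (-55 + 171·x - 27·x^2 + 27·x^3)·Dx + (654 - 36·x + 54·x^2)·Dx^2 + (-55 + 171·x - 27·x^2 + 27·x^3)·Dx^3  (order 3).
h: a_k = -3, -36, -327/2, -648, -19439/8, -8748, -7348321/240, …
ICs: h(0) = -3, h′(0) = -36, h′′(0) = -327.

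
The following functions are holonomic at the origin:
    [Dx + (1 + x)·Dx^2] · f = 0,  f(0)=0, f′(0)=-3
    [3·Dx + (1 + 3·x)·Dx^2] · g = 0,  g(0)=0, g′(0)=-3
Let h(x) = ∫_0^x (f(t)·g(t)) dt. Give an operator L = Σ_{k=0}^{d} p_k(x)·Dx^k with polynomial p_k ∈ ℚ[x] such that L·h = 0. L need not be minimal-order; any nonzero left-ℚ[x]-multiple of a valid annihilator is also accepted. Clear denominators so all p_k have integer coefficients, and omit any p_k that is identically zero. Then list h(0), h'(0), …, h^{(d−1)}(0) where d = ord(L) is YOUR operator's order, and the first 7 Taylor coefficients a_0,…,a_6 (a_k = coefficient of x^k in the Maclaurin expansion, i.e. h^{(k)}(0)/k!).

f: a_k = 0, -3, 3/2, -1, 3/4, -3/5, 1/2, …
g: a_k = 0, -3, 9/2, -9, 81/4, -243/5, 243/2, …
Sym-product of L_f,L_g gives L₀ (≤ ord 4).
h=∫h₀ ⇒ L = L₀·Dx.
L = (30 + 72·x + 54·x^2)·Dx^2 + (76 + 354·x + 540·x^2 + 270·x^3)·Dx^3 + (29 + 200·x + 486·x^2 + 504·x^3 + 189·x^4)·Dx^4 + (2 + 19·x + 68·x^2 + 114·x^3 + 90·x^4 + 27·x^5)·Dx^5  (order 5).
h: a_k = 0, 0, 0, 3, -9/2, 147/20, -27/2, …
ICs: h(0) = 0, h′(0) = 0, h′′(0) = 0, h′′′(0) = 18, h′′′′(0) = -108.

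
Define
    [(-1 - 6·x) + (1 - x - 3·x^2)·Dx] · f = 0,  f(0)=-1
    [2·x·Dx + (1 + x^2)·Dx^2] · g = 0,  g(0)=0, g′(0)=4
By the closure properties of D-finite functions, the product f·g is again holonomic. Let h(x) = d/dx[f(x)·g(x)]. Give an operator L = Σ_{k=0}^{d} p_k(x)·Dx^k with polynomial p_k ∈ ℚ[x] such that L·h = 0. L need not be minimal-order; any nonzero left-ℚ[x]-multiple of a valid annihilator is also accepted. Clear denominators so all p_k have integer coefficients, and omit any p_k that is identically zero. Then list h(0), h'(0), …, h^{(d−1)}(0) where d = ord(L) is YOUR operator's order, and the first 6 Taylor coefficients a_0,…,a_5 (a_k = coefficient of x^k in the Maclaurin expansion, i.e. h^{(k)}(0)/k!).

L = (46 + 186·x^2 + 72·x^3 + 324·x^4) + (10 + 62·x + 42·x^2 + 186·x^3 + 72·x^4 + 216·x^5)·Dx + (-3 + 2·x - 2·x^2 + 14·x^3 + 28·x^4 + 12·x^5 + 27·x^6)·Dx^2  (order 2).
h: a_k = -4, -8, -44, -320/3, -1072/3, -4544/5, …
ICs: h(0) = -4, h′(0) = -8.

f: a_k = -1, -1, -4, -7, -19, -40, …
g: a_k = 0, 4, 0, -4/3, 0, 4/5, …
h₀=f·g: eliminate ⇒ L₀, order ≤ 1·2.
h=h₀': d/dx-closure on L₀ ⇒ L.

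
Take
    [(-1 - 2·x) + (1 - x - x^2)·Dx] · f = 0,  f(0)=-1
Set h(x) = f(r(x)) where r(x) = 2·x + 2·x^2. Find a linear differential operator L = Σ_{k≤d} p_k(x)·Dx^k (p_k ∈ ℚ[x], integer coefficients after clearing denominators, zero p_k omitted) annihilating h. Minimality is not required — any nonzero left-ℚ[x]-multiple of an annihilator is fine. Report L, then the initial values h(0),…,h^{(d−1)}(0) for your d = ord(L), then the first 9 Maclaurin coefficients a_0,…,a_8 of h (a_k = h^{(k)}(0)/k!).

L = (2 + 12·x + 24·x^2 + 16·x^3) + (-1 + 2·x + 6·x^2 + 8·x^3 + 4·x^4)·Dx  (order 1).
h: a_k = -1, -2, -10, -40, -160, -648, -2616, -10560, -42640, …
ICs: h(0) = -1.

f: a_k = -1, -1, -2, -3, -5, -8, -13, -21, -34, …
Change of var in L_f (x↦r) gives L₀.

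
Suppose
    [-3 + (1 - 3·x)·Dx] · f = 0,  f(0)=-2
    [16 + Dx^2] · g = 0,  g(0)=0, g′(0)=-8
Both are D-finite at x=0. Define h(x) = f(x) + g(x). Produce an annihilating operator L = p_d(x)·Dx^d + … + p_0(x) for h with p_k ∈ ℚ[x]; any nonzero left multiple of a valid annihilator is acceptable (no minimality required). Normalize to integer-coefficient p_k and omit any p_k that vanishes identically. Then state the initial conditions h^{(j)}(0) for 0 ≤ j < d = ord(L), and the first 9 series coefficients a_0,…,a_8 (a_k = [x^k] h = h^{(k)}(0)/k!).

f: a_k = -2, -6, -18, -54, -162, -486, -1458, -4374, -13122, …
g: a_k = 0, -8, 0, 64/3, 0, -256/15, 0, 2048/315, 0, …
Sum ⇒ L₀ = lclm(L_f,L_g) in ℚ(x)⟨Dx⟩.
L = (1680 - 2304·x + 3456·x^2) + (-272 + 1584·x - 3456·x^2 + 3456·x^3)·Dx + (105 - 144·x + 216·x^2)·Dx^2 + (-17 + 99·x - 216·x^2 + 216·x^3)·Dx^3  (order 3).
h: a_k = -2, -14, -18, -98/3, -162, -7546/15, -1458, -1375762/315, -13122, …
ICs: h(0) = -2, h′(0) = -14, h′′(0) = -36.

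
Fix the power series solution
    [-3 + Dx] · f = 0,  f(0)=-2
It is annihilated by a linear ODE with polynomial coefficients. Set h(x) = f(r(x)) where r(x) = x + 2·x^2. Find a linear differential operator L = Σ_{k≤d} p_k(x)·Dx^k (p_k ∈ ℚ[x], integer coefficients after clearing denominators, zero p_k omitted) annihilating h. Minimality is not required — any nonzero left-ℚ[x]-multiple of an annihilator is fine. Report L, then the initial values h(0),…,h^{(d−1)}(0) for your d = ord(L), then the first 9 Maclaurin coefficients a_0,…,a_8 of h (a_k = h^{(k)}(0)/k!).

L = (-3 - 12·x) + Dx  (order 1).
h: a_k = -2, -6, -21, -45, -387/4, -3321/20, -11061/40, -112887/280, -253557/448, …
ICs: h(0) = -2.

f: a_k = -2, -6, -9, -9, -27/4, -81/20, -81/40, -243/280, -729/2240, …
Substitute x→r, Dx→(1/r')Dx; clear ⇒ L₀.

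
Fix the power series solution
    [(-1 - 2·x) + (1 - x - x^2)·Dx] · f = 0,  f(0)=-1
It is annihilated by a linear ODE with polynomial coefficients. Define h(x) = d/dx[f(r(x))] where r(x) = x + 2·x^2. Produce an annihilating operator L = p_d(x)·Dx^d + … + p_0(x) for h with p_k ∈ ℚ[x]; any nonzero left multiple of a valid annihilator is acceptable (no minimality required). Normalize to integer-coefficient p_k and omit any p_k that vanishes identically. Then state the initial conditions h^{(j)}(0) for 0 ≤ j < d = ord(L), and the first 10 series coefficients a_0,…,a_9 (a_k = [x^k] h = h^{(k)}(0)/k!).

f: a_k = -1, -1, -2, -3, -5, -8, -13, -21, -34, -55, …
f∘r: x↦r, Dx↦Dx/r' in L_f ⇒ L₀.
Derive L from L₀ (diff closure).
L = (8 + 42·x + 126·x^2 + 208·x^3 + 408·x^4 + 480·x^5 + 320·x^6) + (-1 - 5·x - 3·x^2 + 18·x^3 + 80·x^4 + 120·x^5 + 112·x^6 + 64·x^7)·Dx  (order 1).
h: a_k = -1, -8, -33, -124, -420, -1422, -4599, -14624, -45747, -141430, …
ICs: h(0) = -1.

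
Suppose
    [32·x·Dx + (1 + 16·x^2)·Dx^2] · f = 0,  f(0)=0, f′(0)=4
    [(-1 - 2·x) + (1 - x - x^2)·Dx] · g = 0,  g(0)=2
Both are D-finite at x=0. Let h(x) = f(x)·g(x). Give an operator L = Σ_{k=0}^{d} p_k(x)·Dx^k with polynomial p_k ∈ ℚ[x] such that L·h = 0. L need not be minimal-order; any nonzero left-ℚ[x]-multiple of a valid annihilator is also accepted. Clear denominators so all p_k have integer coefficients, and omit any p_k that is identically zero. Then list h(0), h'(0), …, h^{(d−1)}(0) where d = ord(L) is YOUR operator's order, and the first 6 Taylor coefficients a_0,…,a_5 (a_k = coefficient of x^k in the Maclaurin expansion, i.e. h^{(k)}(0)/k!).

f: a_k = 0, 4, 0, -64/3, 0, 1024/5, …
g: a_k = 2, 2, 4, 6, 10, 16, …
L₀ := L_f ⊗_s L_g (sym. prod.), ord ≤ 2.
L = (2 + 32·x + 96·x^2) + (2 - 28·x + 64·x^2 + 96·x^3)·Dx + (-1 + x - 15·x^2 + 16·x^3 + 16·x^4)·Dx^2  (order 2).
h: a_k = 0, 8, 8, -80/3, -56/3, 5464/15, …
ICs: h(0) = 0, h′(0) = 8.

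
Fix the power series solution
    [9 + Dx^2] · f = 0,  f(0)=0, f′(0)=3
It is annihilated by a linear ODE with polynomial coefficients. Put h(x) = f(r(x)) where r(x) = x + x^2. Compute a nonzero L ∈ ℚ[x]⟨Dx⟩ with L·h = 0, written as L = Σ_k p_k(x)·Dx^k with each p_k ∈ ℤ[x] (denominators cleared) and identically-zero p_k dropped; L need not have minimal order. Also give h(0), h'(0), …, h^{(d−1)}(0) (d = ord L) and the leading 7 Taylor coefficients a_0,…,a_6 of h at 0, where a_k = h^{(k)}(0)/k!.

f: a_k = 0, 3, 0, -9/2, 0, 81/40, 0, …
h₀=f(r): pull back L_f along r ⇒ L₀.
L = (9 + 54·x + 108·x^2 + 72·x^3) - 2·Dx + (1 + 2·x)·Dx^2  (order 2).
h: a_k = 0, 3, 3, -9/2, -27/2, -459/40, 45/8, …
ICs: h(0) = 0, h′(0) = 3.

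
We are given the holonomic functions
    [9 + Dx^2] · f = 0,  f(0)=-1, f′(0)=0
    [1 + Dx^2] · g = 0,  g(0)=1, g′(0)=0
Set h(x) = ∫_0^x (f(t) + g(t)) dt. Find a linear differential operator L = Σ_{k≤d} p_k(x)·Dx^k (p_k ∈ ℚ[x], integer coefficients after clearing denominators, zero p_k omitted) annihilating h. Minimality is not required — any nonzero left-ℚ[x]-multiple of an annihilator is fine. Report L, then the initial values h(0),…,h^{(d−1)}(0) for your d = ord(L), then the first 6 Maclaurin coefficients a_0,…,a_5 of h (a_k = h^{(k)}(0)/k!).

f: a_k = -1, 0, 9/2, 0, -27/8, 0, …
g: a_k = 1, 0, -1/2, 0, 1/24, 0, …
Sum ⇒ L₀ = lclm(L_f,L_g) in ℚ(x)⟨Dx⟩.
h=∫h₀ ⇒ L = L₀·Dx.
L = 9·Dx + 10·Dx^3 + Dx^5  (order 5).
h: a_k = 0, 0, 0, 4/3, 0, -2/3, …
ICs: h(0) = 0, h′(0) = 0, h′′(0) = 0, h′′′(0) = 8, h′′′′(0) = 0.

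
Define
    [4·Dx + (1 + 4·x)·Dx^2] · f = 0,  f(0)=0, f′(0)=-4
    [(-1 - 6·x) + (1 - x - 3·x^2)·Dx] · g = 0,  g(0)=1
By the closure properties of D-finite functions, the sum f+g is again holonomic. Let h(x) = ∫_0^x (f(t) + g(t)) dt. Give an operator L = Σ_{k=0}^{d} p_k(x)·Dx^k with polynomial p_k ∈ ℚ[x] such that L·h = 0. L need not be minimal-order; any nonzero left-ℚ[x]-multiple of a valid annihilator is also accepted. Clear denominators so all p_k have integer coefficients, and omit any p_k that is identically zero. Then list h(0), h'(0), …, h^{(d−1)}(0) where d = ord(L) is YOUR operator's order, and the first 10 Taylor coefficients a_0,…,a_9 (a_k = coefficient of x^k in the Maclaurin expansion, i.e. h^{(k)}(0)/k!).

L = (-212 - 1072·x - 3144·x^2 - 2160·x^3 - 2592·x^4)·Dx^2 + (-5 - 248·x - 1922·x^2 - 4308·x^3 - 4464·x^4 - 4320·x^5)·Dx^3 + (6 + 53·x + 108·x^2 - 110·x^3 - 519·x^4 - 1044·x^5 - 864·x^6)·Dx^4  (order 4).
h: a_k = 0, 1, -3/2, 4, -43/12, 83/5, -412/15, 2339/21, -14865/56, 2900/3, …
ICs: h(0) = 0, h′(0) = 1, h′′(0) = -3, h′′′(0) = 24.

f: a_k = 0, -4, 8, -64/3, 64, -1024/5, 2048/3, -16384/7, 8192, -262144/9, …
g: a_k = 1, 1, 4, 7, 19, 40, 97, 217, 508, 1159, …
Weyl lclm of L_f,L_g ⇒ L₀ (ord ≤ 3).
Integrate: L := L₀·Dx.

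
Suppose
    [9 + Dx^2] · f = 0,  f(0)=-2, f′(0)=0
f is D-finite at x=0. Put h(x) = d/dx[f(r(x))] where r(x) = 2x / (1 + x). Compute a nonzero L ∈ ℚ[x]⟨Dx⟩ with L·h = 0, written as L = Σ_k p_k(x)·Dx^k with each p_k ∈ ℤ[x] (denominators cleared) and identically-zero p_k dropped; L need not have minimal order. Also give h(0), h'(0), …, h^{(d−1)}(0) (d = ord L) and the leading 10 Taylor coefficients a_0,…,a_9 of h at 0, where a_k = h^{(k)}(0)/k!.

f: a_k = -2, 0, 9, 0, -27/4, 0, 81/40, 0, -729/2240, 0, …
h₀=f(r): pull back L_f along r ⇒ L₀.
Derive L from L₀ (diff closure).
L = (42 + 12·x + 6·x^2) + (6 + 18·x + 18·x^2 + 6·x^3)·Dx + (1 + 4·x + 6·x^2 + 4·x^3 + x^4)·Dx^2  (order 2).
h: a_k = 0, 72, -216, 0, 1440, -23112/5, 40824/5, -49824/7, -261792/35, 1615464/35, …
ICs: h(0) = 0, h′(0) = 72.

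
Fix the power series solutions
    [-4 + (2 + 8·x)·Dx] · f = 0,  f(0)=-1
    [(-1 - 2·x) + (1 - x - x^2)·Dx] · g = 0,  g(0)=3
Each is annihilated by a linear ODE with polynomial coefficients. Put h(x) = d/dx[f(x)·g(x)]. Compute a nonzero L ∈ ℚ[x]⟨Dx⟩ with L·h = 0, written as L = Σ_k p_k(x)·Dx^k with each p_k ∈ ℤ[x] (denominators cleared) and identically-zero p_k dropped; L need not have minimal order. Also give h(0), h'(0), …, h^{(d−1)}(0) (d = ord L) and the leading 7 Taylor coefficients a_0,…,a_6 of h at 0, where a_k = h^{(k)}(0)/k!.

f: a_k = -1, -2, 2, -4, 10, -28, 84, …
g: a_k = 3, 3, 6, 9, 15, 24, 39, …
L₀ := L_f ⊗_s L_g (sym. prod.), ord ≤ 1.
Differentiate: ansatz ord ≤ ord L₀ ⇒ L.
L = (4 + 66·x + 126·x^2 + 80·x^3 + 60·x^4) + (-3 - 13·x - 3·x^2 + 14·x^3 + 46·x^4 + 24·x^5)·Dx  (order 1).
h: a_k = -9, -12, -81, -12, -570, 810, -5397, …
ICs: h(0) = -9.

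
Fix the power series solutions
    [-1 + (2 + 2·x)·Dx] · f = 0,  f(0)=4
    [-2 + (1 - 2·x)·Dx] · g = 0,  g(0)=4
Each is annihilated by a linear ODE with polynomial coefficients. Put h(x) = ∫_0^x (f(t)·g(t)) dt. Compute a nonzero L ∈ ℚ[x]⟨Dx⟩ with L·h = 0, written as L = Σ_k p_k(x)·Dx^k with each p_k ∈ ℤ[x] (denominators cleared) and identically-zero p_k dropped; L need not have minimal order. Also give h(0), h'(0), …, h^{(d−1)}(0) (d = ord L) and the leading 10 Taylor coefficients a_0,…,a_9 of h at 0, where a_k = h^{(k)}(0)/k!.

f: a_k = 4, 2, -1/2, 1/4, -5/32, 7/64, -21/256, 33/512, -429/8192, 715/16384, …
g: a_k = 4, 8, 16, 32, 64, 128, 256, 512, 1024, 2048, …
L₀ := L_f ⊗_s L_g (sym. prod.), ord ≤ 1.
Integrate: L := L₀·Dx.
L = (5 + 2·x)·Dx + (-2 + 2·x + 4·x^2)·Dx^2  (order 2).
h: a_k = 0, 16, 20, 26, 157/4, 2507/40, 3345/32, 80259/448, 321069/1024, 1141531/2048, …
ICs: h(0) = 0, h′(0) = 16.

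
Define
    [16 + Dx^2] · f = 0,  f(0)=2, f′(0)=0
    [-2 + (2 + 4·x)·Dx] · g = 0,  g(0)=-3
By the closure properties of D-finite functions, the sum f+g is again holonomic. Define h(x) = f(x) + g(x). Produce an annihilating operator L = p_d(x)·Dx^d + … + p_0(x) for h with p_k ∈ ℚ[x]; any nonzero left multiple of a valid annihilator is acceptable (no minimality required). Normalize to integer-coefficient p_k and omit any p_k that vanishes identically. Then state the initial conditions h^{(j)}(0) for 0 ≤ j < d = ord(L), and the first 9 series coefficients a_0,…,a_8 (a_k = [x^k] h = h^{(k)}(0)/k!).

f: a_k = 2, 0, -16, 0, 64/3, 0, -512/45, 0, 1024/315, …
g: a_k = -3, -3, 3/2, -3/2, 15/8, -21/8, 63/16, -99/16, 1287/128, …
L₀ := lclm(L_f,L_g); ord L₀ ≤ 2+1.
L = (-304 - 1024·x - 1024·x^2) + (240 + 1504·x + 3072·x^2 + 2048·x^3)·Dx + (-19 - 64·x - 64·x^2)·Dx^2 + (15 + 94·x + 192·x^2 + 128·x^3)·Dx^3  (order 3).
h: a_k = -1, -3, -29/2, -3/2, 557/24, -21/8, -5357/720, -99/16, 536477/40320, …
ICs: h(0) = -1, h′(0) = -3, h′′(0) = -29.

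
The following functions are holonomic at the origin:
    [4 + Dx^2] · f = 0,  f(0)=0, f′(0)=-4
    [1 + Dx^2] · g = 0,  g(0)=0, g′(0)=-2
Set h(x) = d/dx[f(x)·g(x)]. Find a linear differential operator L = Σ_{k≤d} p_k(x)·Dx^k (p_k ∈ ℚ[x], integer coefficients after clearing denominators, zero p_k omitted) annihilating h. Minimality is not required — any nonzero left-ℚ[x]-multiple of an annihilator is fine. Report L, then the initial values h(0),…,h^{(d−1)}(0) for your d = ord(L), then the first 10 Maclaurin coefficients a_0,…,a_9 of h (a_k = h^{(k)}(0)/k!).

L = 9 + 10·Dx^2 + Dx^4  (order 4).
h: a_k = 0, 16, 0, -80/3, 0, 182/15, 0, -164/63, 0, 7381/22680, …
ICs: h(0) = 0, h′(0) = 16, h′′(0) = 0, h′′′(0) = -160.

f: a_k = 0, -4, 0, 8/3, 0, -8/15, 0, 16/315, 0, -8/2835, …
g: a_k = 0, -2, 0, 1/3, 0, -1/60, 0, 1/2520, 0, -1/181440, …
f·g: L₀ = L_f ⊗_s L_g, ord ≤ 2·2.
Derive L from L₀ (diff closure).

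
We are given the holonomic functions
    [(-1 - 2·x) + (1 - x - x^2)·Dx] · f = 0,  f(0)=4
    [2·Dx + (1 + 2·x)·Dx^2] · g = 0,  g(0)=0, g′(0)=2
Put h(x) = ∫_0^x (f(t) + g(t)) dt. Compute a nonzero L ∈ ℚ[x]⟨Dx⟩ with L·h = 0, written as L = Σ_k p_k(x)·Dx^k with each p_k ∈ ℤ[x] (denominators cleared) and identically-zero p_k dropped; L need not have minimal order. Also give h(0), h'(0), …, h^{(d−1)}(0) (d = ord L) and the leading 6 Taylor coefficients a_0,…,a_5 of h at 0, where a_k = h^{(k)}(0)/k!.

f: a_k = 4, 4, 8, 12, 20, 32, …
g: a_k = 0, 2, -2, 8/3, -4, 32/5, …
Weyl lclm of L_f,L_g ⇒ L₀ (ord ≤ 3).
∫: right-multiply L₀ by Dx.
L = (34 + 92·x + 116·x^2 + 48·x^3 + 24·x^4)·Dx^2 + (5 + 60·x + 170·x^2 + 180·x^3 + 100·x^4 + 40·x^5)·Dx^3 + (-3 - 11·x - 5·x^2 + 20·x^3 + 30·x^4 + 24·x^5 + 8·x^6)·Dx^4  (order 4).
h: a_k = 0, 4, 3, 2, 11/3, 16/5, …
ICs: h(0) = 0, h′(0) = 4, h′′(0) = 6, h′′′(0) = 12.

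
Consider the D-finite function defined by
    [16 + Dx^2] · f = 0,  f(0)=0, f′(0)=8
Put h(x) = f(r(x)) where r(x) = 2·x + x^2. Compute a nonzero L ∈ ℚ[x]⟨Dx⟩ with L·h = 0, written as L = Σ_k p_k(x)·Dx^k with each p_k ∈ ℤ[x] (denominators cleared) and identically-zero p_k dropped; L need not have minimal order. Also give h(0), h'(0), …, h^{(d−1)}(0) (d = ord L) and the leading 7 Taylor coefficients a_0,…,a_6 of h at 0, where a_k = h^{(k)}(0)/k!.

L = (64 + 192·x + 192·x^2 + 64·x^3) - Dx + (1 + x)·Dx^2  (order 2).
h: a_k = 0, 16, 8, -512/3, -256, 6272/15, 1344, …
ICs: h(0) = 0, h′(0) = 16.

f: a_k = 0, 8, 0, -64/3, 0, 256/15, 0, …
h₀=f(r): pull back L_f along r ⇒ L₀.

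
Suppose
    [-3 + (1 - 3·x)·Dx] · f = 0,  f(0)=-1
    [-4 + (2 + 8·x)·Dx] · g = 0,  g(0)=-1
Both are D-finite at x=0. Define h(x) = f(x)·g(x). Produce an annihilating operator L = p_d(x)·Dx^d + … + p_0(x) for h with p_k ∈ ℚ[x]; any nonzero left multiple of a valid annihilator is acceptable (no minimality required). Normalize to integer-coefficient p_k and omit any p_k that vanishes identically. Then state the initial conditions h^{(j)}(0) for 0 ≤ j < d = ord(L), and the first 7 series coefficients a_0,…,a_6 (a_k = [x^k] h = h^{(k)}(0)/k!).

L = (5 + 6·x) + (-1 - x + 12·x^2)·Dx  (order 1).
h: a_k = 1, 5, 13, 43, 119, 385, 1071, …
ICs: h(0) = 1.

f: a_k = -1, -3, -9, -27, -81, -243, -729, …
g: a_k = -1, -2, 2, -4, 10, -28, 84, …
f·g: L₀ = L_f ⊗_s L_g, ord ≤ 1·1.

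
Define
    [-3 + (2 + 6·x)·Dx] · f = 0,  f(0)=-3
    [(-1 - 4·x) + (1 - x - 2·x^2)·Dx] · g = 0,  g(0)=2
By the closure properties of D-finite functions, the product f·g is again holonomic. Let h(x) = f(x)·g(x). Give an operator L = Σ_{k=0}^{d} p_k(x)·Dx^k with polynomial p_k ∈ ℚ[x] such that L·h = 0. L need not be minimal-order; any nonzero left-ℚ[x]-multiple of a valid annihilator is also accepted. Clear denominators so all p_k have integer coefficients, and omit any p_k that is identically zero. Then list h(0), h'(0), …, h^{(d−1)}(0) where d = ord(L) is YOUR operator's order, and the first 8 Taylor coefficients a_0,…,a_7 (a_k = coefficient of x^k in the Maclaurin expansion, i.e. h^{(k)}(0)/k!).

L = (5 + 11·x + 18·x^2) + (-2 - 4·x + 10·x^2 + 12·x^3)·Dx  (order 1).
h: a_k = -6, -15, -81/4, -483/8, -5241/64, -31041/128, -162093/512, -1037355/1024, …
ICs: h(0) = -6.

f: a_k = -3, -9/2, 27/8, -81/16, 1215/128, -5103/256, 45927/1024, -216513/2048, …
g: a_k = 2, 2, 6, 10, 22, 42, 86, 170, …
h₀=f·g: eliminate ⇒ L₀, order ≤ 1·1.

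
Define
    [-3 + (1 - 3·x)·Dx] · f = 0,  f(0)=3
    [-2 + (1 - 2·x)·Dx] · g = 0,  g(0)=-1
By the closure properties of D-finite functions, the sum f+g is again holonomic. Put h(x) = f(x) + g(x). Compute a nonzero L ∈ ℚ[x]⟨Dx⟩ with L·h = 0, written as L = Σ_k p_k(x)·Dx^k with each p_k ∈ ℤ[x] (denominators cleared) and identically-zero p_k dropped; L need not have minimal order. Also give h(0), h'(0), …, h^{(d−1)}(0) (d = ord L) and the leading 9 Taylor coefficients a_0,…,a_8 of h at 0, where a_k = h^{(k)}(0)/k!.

L = -12 + (10 - 24·x)·Dx + (-1 + 5·x - 6·x^2)·Dx^2  (order 2).
h: a_k = 2, 7, 23, 73, 227, 697, 2123, 6433, 19427, …
ICs: h(0) = 2, h′(0) = 7.

f: a_k = 3, 9, 27, 81, 243, 729, 2187, 6561, 19683, …
g: a_k = -1, -2, -4, -8, -16, -32, -64, -128, -256, …
L₀ := lclm(L_f,L_g); ord L₀ ≤ 1+1.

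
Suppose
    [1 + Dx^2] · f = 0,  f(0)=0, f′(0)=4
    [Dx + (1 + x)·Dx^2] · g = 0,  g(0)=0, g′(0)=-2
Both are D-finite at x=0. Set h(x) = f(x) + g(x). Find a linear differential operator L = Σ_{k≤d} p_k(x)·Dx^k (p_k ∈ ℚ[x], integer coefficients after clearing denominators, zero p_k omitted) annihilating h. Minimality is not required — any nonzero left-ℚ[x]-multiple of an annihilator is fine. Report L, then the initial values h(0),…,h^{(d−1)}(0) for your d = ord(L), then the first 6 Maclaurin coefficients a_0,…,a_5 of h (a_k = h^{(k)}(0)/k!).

f: a_k = 0, 4, 0, -2/3, 0, 1/30, …
g: a_k = 0, -2, 1, -2/3, 1/2, -2/5, …
Weyl lclm of L_f,L_g ⇒ L₀ (ord ≤ 4).
L = (7 + 2·x + x^2)·Dx + (3 + 5·x + 3·x^2 + x^3)·Dx^2 + (7 + 2·x + x^2)·Dx^3 + (3 + 5·x + 3·x^2 + x^3)·Dx^4  (order 4).
h: a_k = 0, 2, 1, -4/3, 1/2, -11/30, …
ICs: h(0) = 0, h′(0) = 2, h′′(0) = 2, h′′′(0) = -8.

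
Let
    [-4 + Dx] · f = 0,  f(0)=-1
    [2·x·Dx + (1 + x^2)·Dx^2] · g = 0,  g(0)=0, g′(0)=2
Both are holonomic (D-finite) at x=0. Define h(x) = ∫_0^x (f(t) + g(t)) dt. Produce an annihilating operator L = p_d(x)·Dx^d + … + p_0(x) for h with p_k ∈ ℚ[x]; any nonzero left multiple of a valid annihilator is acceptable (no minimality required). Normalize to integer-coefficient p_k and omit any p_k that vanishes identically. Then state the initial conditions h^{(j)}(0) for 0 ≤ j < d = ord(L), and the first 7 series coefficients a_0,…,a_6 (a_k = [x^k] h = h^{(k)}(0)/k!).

f: a_k = -1, -4, -8, -32/3, -32/3, -128/15, -256/45, …
g: a_k = 0, 2, 0, -2/3, 0, 2/5, 0, …
Sum ⇒ L₀ = lclm(L_f,L_g) in ℚ(x)⟨Dx⟩.
h=∫h₀ ⇒ L = L₀·Dx.
L = (4 - 16·x - 12·x^2 - 16·x^3)·Dx^2 + (-9 - 13·x^2 - 8·x^4)·Dx^3 + (2 + x + 4·x^2 + x^3 + 2·x^4)·Dx^4  (order 4).
h: a_k = 0, -1, -1, -8/3, -17/6, -32/15, -61/45, …
ICs: h(0) = 0, h′(0) = -1, h′′(0) = -2, h′′′(0) = -16.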